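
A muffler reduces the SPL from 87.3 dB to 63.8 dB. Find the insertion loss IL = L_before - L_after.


Insertion loss = SPL without muffler - SPL with muffler
IL = 87.3 - 63.8 = 23.5 dB


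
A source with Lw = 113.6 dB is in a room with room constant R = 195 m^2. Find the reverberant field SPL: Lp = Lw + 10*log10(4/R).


4/R = 4/195 = 0.0205128
Lp = 113.6 + 10*log10(0.0205128) = 96.72 dB


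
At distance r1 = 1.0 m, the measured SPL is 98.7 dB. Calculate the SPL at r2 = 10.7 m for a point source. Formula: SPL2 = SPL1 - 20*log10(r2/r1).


r2/r1 = 10.7/1.0 = 10.7
Correction = 20*log10(10.7) = 20.5877 dB
SPL2 = 98.7 - 20.5877 = 78.112 dB


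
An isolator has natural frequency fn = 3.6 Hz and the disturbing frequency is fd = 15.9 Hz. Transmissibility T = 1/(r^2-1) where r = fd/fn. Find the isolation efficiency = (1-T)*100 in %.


r = 15.9 / 3.6 = 4.41667
r^2 - 1 = 4.41667^2 - 1 = 18.507
T = 1/18.507 = 0.0540336
Efficiency = (1 - 0.0540336)*100 = 94.597 %


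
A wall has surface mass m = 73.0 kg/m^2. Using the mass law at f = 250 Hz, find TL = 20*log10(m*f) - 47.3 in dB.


m * f = 73.0 * 250 = 18250
20*log10(18250) = 85.2253 dB
TL = 85.2253 - 47.3 = 37.925 dB


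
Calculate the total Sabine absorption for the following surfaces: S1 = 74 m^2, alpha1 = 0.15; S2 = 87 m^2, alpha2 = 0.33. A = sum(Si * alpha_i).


74 * 0.15 = 11.1
87 * 0.33 = 28.71
A_total = 11.1 + 28.71 = 39.81 m^2


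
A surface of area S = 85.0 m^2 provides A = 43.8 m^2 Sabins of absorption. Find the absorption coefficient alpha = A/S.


Absorption coefficient = absorbed power / incident power
alpha = A / S = 43.8 / 85.0 = 0.51529


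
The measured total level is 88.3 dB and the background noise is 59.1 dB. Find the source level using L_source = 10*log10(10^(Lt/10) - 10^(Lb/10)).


10^(88.3/10) = 6.76083e+08
10^(59.1/10) = 812831
Difference = 6.76083e+08 - 812831 = 6.7527e+08
L_source = 10*log10(6.7527e+08) = 88.295 dB


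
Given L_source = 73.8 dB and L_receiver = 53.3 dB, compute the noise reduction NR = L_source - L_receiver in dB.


NR = L_source - L_receiver (difference between source and receiving room levels)
NR = 73.8 - 53.3 = 20.5 dB


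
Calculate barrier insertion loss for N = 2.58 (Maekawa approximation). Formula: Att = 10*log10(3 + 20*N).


3 + 20*N = 3 + 20*2.58 = 54.6
Att = 10*log10(54.6) = 17.372 dB


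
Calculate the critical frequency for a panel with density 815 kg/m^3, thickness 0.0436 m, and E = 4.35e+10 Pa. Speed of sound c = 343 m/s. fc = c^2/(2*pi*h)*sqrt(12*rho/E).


12*rho/E = 12*815/4.35e+10 = 2.24828e-07
sqrt(12*rho/E) = sqrt(2.24828e-07) = 0.00047416
c^2/(2*pi*h) = 343^2/(2*pi*0.0436) = 429459
fc = 429459 * 0.00047416 = 203.63 Hz


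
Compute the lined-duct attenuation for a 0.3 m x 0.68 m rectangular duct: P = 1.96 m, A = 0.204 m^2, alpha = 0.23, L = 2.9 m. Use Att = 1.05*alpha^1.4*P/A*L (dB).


alpha^1.4 = 0.23^1.4 = 0.127767
Attenuation rate = 1.05 * alpha^1.4 * P / A
= 1.05 * 0.127767 * 1.96 / 0.204 = 1.28894 dB/m
Total Att = 1.28894 * 2.9 = 3.7379 dB


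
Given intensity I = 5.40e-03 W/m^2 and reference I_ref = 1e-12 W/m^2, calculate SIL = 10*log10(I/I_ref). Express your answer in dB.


I / I_ref = 5.40e-03 / 1e-12 = 5.4e+09
SIL = 10 * log10(5.4e+09) = 97.324 dB


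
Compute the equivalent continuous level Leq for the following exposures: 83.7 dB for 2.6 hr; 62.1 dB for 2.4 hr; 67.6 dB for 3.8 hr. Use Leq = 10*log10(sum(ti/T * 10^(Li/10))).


T_total = 2.6 + 2.4 + 3.8 = 8.8 hr
(2.6/8.8) * 10^(83.7/10) = 6.92613e+07
(2.4/8.8) * 10^(62.1/10) = 442312
(3.8/8.8) * 10^(67.6/10) = 2.48485e+06
Sum = 6.92613e+07 + 442312 + 2.48485e+06 = 7.21885e+07
Leq = 10*log10(7.21885e+07) = 78.585 dB


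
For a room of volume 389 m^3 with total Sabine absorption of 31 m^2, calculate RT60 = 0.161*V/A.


RT60 = 0.161 * 389 / 31 = 2.0203 s


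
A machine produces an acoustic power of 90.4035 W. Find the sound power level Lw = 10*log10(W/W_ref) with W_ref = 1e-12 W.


W / W_ref = 90.4035 / 1e-12 = 9.04035e+13
Lw = 10 * log10(9.04035e+13) = 139.56 dB


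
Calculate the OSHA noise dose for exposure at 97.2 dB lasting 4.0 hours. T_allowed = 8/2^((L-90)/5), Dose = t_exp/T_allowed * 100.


T_allowed = 8 / 2^((97.2 - 90)/5) = 2.94854 hr
Dose = 4.0 / 2.94854 * 100 = 135.66 %


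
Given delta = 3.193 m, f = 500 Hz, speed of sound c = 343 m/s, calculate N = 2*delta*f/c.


N = 2*delta*f/c = 2*delta/lambda, where lambda = c/f
lambda = 343 / 500 = 0.686 m
N = 2 * 3.193 / 0.686 = 9.309


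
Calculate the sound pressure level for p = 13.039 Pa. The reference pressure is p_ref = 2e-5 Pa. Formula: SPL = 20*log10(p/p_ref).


p / p_ref = 13.039 / 2e-5 = 651950
SPL = 20 * log10(651950) = 116.28 dB


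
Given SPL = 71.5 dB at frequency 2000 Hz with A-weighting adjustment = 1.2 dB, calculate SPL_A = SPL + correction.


A-weighting table: 2000 Hz -> 1.2 dB correction
SPL_A = SPL + correction = 71.5 + (1.2) = 72.7 dBA


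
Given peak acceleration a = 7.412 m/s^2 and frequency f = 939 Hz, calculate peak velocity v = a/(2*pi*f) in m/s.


omega = 2*pi*f = 2*pi*939 = 5899.91 rad/s
v = a / omega = 7.412 / 5899.91 = 0.0012563 m/s


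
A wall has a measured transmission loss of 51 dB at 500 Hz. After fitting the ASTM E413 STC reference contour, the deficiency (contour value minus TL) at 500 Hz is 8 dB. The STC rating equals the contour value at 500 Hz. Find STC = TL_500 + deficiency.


By ASTM E413, STC = value of the fitted reference contour at 500 Hz.
Contour value at 500 Hz = TL_500 + deficiency = 51 + 8 = 59
STC = 59


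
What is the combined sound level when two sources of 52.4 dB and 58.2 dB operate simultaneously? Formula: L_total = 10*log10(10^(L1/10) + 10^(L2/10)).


10^(52.4/10) = 173780
10^(58.2/10) = 660693
Sum = 173780 + 660693 = 834473
L_total = 10*log10(834473) = 59.214 dB


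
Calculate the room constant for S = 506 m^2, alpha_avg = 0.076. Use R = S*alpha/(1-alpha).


R = 506 * 0.076 / (1 - 0.076) = 41.619 m^2


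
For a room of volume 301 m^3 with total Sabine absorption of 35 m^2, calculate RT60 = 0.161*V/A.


RT60 = 0.161 * 301 / 35 = 1.3846 s


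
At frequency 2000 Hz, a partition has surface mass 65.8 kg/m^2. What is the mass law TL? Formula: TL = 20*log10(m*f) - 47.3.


m * f = 65.8 * 2000 = 131600
20*log10(131600) = 102.385 dB
TL = 102.385 - 47.3 = 55.085 dB


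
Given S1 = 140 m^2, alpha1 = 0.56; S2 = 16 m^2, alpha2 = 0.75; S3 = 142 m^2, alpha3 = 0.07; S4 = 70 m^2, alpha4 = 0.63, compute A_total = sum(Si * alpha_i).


140 * 0.56 = 78.4
16 * 0.75 = 12
142 * 0.07 = 9.94
70 * 0.63 = 44.1
A_total = 78.4 + 12 + 9.94 + 44.1 = 144.44 m^2


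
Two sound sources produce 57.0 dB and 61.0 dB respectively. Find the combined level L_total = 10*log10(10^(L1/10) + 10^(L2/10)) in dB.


10^(57.0/10) = 501187
10^(61.0/10) = 1.25893e+06
Sum = 501187 + 1.25893e+06 = 1.76012e+06
L_total = 10*log10(1.76012e+06) = 62.455 dB


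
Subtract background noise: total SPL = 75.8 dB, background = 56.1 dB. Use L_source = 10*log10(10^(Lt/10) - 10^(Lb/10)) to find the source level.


10^(75.8/10) = 3.80189e+07
10^(56.1/10) = 407380
Difference = 3.80189e+07 - 407380 = 3.76115e+07
L_source = 10*log10(3.76115e+07) = 75.753 dB


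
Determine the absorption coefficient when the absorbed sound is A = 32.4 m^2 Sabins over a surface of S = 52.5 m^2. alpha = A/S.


Absorption coefficient = absorbed power / incident power
alpha = A / S = 32.4 / 52.5 = 0.61714


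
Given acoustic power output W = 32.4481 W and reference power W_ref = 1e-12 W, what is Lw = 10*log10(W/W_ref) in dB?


W / W_ref = 32.4481 / 1e-12 = 3.24481e+13
Lw = 10 * log10(3.24481e+13) = 135.11 dB


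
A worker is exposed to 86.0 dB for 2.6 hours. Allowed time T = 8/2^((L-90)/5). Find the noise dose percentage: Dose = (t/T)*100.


T_allowed = 8 / 2^((86.0 - 90)/5) = 13.9288 hr
Dose = 2.6 / 13.9288 * 100 = 18.666 %


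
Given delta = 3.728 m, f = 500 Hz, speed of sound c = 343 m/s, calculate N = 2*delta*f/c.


N = 2*delta*f/c = 2*delta/lambda, where lambda = c/f
lambda = 343 / 500 = 0.686 m
N = 2 * 3.728 / 0.686 = 10.869


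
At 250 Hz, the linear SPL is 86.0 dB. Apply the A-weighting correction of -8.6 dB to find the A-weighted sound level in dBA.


A-weighting table: 250 Hz -> -8.6 dB correction
SPL_A = SPL + correction = 86.0 + (-8.6) = 77.4 dBA


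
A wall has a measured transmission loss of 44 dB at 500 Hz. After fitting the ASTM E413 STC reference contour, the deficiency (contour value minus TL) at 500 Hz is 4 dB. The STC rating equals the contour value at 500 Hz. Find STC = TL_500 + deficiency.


By ASTM E413, STC = value of the fitted reference contour at 500 Hz.
Contour value at 500 Hz = TL_500 + deficiency = 44 + 4 = 48
STC = 48


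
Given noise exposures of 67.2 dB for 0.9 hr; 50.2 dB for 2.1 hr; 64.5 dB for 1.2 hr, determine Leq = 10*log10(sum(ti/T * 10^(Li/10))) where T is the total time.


T_total = 0.9 + 2.1 + 1.2 = 4.2 hr
(0.9/4.2) * 10^(67.2/10) = 1.12459e+06
(2.1/4.2) * 10^(50.2/10) = 52356.4
(1.2/4.2) * 10^(64.5/10) = 805252
Sum = 1.12459e+06 + 52356.4 + 805252 = 1.9822e+06
Leq = 10*log10(1.9822e+06) = 62.971 dB


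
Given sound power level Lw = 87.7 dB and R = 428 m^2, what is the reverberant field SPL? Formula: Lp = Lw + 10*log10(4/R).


4/R = 4/428 = 0.00934579
Lp = 87.7 + 10*log10(0.00934579) = 67.406 dB


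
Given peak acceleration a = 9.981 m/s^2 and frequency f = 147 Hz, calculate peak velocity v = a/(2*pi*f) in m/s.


omega = 2*pi*f = 2*pi*147 = 923.628 rad/s
v = a / omega = 9.981 / 923.628 = 0.010806 m/s


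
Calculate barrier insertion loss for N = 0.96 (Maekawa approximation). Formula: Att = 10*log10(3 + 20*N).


3 + 20*N = 3 + 20*0.96 = 22.2
Att = 10*log10(22.2) = 13.464 dB


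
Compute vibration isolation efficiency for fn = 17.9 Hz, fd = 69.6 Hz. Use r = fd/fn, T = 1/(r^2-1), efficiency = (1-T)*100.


r = 69.6 / 17.9 = 3.88827
r^2 - 1 = 3.88827^2 - 1 = 14.1186
T = 1/14.1186 = 0.0708286
Efficiency = (1 - 0.0708286)*100 = 92.917 %


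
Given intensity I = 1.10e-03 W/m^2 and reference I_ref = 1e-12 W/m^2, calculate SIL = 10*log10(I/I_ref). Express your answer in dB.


I / I_ref = 1.10e-03 / 1e-12 = 1.1e+09
SIL = 10 * log10(1.1e+09) = 90.414 dB


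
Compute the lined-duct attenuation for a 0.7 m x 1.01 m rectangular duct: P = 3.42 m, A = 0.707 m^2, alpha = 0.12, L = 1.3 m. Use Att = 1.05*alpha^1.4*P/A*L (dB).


alpha^1.4 = 0.12^1.4 = 0.0513871
Attenuation rate = 1.05 * alpha^1.4 * P / A
= 1.05 * 0.0513871 * 3.42 / 0.707 = 0.261006 dB/m
Total Att = 0.261006 * 1.3 = 0.33931 dB


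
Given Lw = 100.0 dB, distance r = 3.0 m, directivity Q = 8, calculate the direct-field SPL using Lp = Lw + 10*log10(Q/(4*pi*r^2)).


4*pi*r^2 = 4*pi*3.0^2 = 113.097 m^2
Q / (4*pi*r^2) = 8 / 113.097 = 0.0707357
Lp = 100.0 + 10*log10(0.0707357) = 88.496 dB


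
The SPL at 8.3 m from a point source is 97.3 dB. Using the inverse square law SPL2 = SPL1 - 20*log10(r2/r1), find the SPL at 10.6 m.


r2/r1 = 10.6/8.3 = 1.27711
Correction = 20*log10(1.27711) = 2.12457 dB
SPL2 = 97.3 - 2.12457 = 95.175 dB


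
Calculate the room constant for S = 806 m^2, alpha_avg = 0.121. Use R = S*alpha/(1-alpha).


R = 806 * 0.121 / (1 - 0.121) = 110.95 m^2


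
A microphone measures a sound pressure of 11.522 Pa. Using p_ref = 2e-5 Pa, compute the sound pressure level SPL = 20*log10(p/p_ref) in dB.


p / p_ref = 11.522 / 2e-5 = 576100
SPL = 20 * log10(576100) = 115.21 dB


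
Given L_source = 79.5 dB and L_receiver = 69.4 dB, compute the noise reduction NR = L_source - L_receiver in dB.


NR = L_source - L_receiver (difference between source and receiving room levels)
NR = 79.5 - 69.4 = 10.1 dB


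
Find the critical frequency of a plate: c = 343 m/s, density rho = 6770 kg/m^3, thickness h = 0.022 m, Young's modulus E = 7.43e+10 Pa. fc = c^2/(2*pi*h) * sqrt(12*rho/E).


12*rho/E = 12*6770/7.43e+10 = 1.09341e-06
sqrt(12*rho/E) = sqrt(1.09341e-06) = 0.00104566
c^2/(2*pi*h) = 343^2/(2*pi*0.022) = 851110
fc = 851110 * 0.00104566 = 889.97 Hz


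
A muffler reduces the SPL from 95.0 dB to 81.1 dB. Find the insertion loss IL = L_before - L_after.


Insertion loss = SPL without muffler - SPL with muffler
IL = 95.0 - 81.1 = 13.9 dB


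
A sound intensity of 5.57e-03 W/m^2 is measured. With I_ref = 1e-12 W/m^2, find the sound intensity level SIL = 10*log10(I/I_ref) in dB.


I / I_ref = 5.57e-03 / 1e-12 = 5.57e+09
SIL = 10 * log10(5.57e+09) = 97.459 dB


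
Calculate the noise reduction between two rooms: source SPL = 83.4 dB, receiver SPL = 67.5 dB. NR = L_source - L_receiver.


NR = L_source - L_receiver (difference between source and receiving room levels)
NR = 83.4 - 67.5 = 15.9 dB


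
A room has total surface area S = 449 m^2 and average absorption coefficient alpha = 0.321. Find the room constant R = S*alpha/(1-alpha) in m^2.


R = 449 * 0.321 / (1 - 0.321) = 212.27 m^2


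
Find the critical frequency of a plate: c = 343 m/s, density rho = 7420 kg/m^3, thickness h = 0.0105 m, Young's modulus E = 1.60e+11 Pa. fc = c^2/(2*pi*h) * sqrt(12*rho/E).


12*rho/E = 12*7420/1.60e+11 = 5.565e-07
sqrt(12*rho/E) = sqrt(5.565e-07) = 0.000745989
c^2/(2*pi*h) = 343^2/(2*pi*0.0105) = 1.78328e+06
fc = 1.78328e+06 * 0.000745989 = 1330.3 Hz


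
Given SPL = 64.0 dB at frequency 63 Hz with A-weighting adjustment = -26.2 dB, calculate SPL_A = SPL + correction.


A-weighting table: 63 Hz -> -26.2 dB correction
SPL_A = SPL + correction = 64.0 + (-26.2) = 37.8 dBA


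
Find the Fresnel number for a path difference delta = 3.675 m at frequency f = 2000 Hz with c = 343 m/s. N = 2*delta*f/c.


N = 2*delta*f/c = 2*delta/lambda, where lambda = c/f
lambda = 343 / 2000 = 0.1715 m
N = 2 * 3.675 / 0.1715 = 42.857


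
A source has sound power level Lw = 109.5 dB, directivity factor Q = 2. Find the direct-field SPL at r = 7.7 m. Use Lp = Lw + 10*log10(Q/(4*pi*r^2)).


4*pi*r^2 = 4*pi*7.7^2 = 745.06 m^2
Q / (4*pi*r^2) = 2 / 745.06 = 0.00268435
Lp = 109.5 + 10*log10(0.00268435) = 83.788 dB


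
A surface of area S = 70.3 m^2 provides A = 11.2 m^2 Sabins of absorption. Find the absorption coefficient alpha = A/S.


Absorption coefficient = absorbed power / incident power
alpha = A / S = 11.2 / 70.3 = 0.15932


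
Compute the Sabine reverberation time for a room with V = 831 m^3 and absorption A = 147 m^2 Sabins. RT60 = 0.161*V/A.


RT60 = 0.161 * 831 / 147 = 0.91014 s


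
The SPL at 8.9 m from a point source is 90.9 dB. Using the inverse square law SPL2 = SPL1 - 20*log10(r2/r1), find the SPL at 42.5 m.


r2/r1 = 42.5/8.9 = 4.77528
Correction = 20*log10(4.77528) = 13.58 dB
SPL2 = 90.9 - 13.58 = 77.32 dB


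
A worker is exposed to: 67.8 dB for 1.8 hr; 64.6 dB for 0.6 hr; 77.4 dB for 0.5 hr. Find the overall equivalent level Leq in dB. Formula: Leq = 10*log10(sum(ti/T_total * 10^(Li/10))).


T_total = 1.8 + 0.6 + 0.5 = 2.9 hr
(1.8/2.9) * 10^(67.8/10) = 3.74003e+06
(0.6/2.9) * 10^(64.6/10) = 596696
(0.5/2.9) * 10^(77.4/10) = 9.47484e+06
Sum = 3.74003e+06 + 596696 + 9.47484e+06 = 1.38116e+07
Leq = 10*log10(1.38116e+07) = 71.402 dB


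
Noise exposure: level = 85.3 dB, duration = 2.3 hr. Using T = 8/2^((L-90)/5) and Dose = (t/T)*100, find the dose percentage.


T_allowed = 8 / 2^((85.3 - 90)/5) = 15.3482 hr
Dose = 2.3 / 15.3482 * 100 = 14.985 %


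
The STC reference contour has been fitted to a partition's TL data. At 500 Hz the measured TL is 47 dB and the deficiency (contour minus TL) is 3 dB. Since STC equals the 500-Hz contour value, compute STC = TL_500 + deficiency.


By ASTM E413, STC = value of the fitted reference contour at 500 Hz.
Contour value at 500 Hz = TL_500 + deficiency = 47 + 3 = 50
STC = 50


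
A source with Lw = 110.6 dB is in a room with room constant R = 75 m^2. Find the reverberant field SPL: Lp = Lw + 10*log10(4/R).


4/R = 4/75 = 0.0533333
Lp = 110.6 + 10*log10(0.0533333) = 97.87 dB


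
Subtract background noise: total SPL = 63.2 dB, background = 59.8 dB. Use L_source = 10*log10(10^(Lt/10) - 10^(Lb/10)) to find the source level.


10^(63.2/10) = 2.0893e+06
10^(59.8/10) = 954993
Difference = 2.0893e+06 - 954993 = 1.13431e+06
L_source = 10*log10(1.13431e+06) = 60.547 dB


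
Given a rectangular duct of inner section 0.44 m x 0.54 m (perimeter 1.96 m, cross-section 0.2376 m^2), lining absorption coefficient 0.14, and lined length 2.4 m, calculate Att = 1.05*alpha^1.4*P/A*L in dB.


alpha^1.4 = 0.14^1.4 = 0.0637645
Attenuation rate = 1.05 * alpha^1.4 * P / A
= 1.05 * 0.0637645 * 1.96 / 0.2376 = 0.552304 dB/m
Total Att = 0.552304 * 2.4 = 1.3255 dB


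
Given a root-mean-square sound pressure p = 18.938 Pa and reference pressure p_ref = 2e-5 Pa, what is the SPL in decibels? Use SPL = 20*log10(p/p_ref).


p / p_ref = 18.938 / 2e-5 = 946900
SPL = 20 * log10(946900) = 119.53 dB


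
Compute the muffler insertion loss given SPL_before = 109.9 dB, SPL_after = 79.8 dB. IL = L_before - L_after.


Insertion loss = SPL without muffler - SPL with muffler
IL = 109.9 - 79.8 = 30.1 dB


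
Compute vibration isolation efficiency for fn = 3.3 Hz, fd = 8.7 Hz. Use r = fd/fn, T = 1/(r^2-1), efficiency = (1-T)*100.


r = 8.7 / 3.3 = 2.63636
r^2 - 1 = 2.63636^2 - 1 = 5.95039
T = 1/5.95039 = 0.168056
Efficiency = (1 - 0.168056)*100 = 83.194 %


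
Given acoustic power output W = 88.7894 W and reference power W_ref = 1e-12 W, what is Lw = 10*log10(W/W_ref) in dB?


W / W_ref = 88.7894 / 1e-12 = 8.87894e+13
Lw = 10 * log10(8.87894e+13) = 139.48 dB


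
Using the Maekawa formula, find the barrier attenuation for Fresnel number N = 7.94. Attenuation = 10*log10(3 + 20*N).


3 + 20*N = 3 + 20*7.94 = 161.8
Att = 10*log10(161.8) = 22.09 dB


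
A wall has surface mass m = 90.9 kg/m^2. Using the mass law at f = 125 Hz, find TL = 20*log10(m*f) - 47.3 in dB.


m * f = 90.9 * 125 = 11362.5
20*log10(11362.5) = 81.1095 dB
TL = 81.1095 - 47.3 = 33.809 dB


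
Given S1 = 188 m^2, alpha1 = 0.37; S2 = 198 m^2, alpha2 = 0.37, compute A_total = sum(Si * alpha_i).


188 * 0.37 = 69.56
198 * 0.37 = 73.26
A_total = 69.56 + 73.26 = 142.82 m^2


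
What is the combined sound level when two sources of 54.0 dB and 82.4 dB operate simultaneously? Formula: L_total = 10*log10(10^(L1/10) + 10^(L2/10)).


10^(54.0/10) = 251189
10^(82.4/10) = 1.7378e+08
Sum = 251189 + 1.7378e+08 = 1.74031e+08
L_total = 10*log10(1.74031e+08) = 82.406 dB


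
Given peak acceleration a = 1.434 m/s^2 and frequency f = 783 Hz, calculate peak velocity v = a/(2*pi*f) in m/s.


omega = 2*pi*f = 2*pi*783 = 4919.73 rad/s
v = a / omega = 1.434 / 4919.73 = 0.00029148 m/s


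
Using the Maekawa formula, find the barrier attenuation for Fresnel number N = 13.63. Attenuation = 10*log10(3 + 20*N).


3 + 20*N = 3 + 20*13.63 = 275.6
Att = 10*log10(275.6) = 24.403 dB


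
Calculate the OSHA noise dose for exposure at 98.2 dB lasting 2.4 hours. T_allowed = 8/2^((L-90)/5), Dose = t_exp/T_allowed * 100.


T_allowed = 8 / 2^((98.2 - 90)/5) = 2.56685 hr
Dose = 2.4 / 2.56685 * 100 = 93.5 %


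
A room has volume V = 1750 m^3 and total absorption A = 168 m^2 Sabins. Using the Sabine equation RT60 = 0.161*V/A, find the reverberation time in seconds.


RT60 = 0.161 * 1750 / 168 = 1.6771 s


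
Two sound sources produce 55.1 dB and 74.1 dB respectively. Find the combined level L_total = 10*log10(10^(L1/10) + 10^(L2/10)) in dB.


10^(55.1/10) = 323594
10^(74.1/10) = 2.5704e+07
Sum = 323594 + 2.5704e+07 = 2.60276e+07
L_total = 10*log10(2.60276e+07) = 74.154 dB


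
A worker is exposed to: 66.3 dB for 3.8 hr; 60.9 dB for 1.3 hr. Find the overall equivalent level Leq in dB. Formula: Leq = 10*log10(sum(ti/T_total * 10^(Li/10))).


T_total = 3.8 + 1.3 = 5.1 hr
(3.8/5.1) * 10^(66.3/10) = 3.17844e+06
(1.3/5.1) * 10^(60.9/10) = 313598
Sum = 3.17844e+06 + 313598 = 3.49204e+06
Leq = 10*log10(3.49204e+06) = 65.431 dB


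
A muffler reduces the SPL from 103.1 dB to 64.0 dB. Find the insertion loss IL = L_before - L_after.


Insertion loss = SPL without muffler - SPL with muffler
IL = 103.1 - 64.0 = 39.1 dB


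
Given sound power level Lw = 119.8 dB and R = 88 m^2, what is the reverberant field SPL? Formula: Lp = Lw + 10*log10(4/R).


4/R = 4/88 = 0.0454545
Lp = 119.8 + 10*log10(0.0454545) = 106.38 dB


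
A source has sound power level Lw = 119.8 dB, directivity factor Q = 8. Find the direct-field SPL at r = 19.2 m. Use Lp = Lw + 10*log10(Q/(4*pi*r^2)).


4*pi*r^2 = 4*pi*19.2^2 = 4632.47 m^2
Q / (4*pi*r^2) = 8 / 4632.47 = 0.00172694
Lp = 119.8 + 10*log10(0.00172694) = 92.173 dB


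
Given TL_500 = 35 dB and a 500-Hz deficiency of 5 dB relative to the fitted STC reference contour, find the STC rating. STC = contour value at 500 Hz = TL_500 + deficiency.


By ASTM E413, STC = value of the fitted reference contour at 500 Hz.
Contour value at 500 Hz = TL_500 + deficiency = 35 + 5 = 40
STC = 40


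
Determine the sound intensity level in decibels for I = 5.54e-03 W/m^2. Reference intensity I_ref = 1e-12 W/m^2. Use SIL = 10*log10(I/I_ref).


I / I_ref = 5.54e-03 / 1e-12 = 5.54e+09
SIL = 10 * log10(5.54e+09) = 97.435 dB


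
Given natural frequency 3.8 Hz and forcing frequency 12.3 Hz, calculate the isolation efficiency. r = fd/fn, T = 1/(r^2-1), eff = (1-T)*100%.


r = 12.3 / 3.8 = 3.23684
r^2 - 1 = 3.23684^2 - 1 = 9.47713
T = 1/9.47713 = 0.105517
Efficiency = (1 - 0.105517)*100 = 89.448 %


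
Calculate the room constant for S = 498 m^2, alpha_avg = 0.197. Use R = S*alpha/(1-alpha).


R = 498 * 0.197 / (1 - 0.197) = 122.17 m^2


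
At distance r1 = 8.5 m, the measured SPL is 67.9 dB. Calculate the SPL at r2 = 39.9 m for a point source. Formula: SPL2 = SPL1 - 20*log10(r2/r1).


r2/r1 = 39.9/8.5 = 4.69412
Correction = 20*log10(4.69412) = 13.4311 dB
SPL2 = 67.9 - 13.4311 = 54.469 dB


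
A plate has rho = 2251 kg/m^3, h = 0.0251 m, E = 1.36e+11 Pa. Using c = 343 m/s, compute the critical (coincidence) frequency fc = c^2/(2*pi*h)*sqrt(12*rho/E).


12*rho/E = 12*2251/1.36e+11 = 1.98618e-07
sqrt(12*rho/E) = sqrt(1.98618e-07) = 0.000445666
c^2/(2*pi*h) = 343^2/(2*pi*0.0251) = 745993
fc = 745993 * 0.000445666 = 332.46 Hz


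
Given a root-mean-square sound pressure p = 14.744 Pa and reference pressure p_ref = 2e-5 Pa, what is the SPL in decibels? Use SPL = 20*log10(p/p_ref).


p / p_ref = 14.744 / 2e-5 = 737200
SPL = 20 * log10(737200) = 117.35 dB


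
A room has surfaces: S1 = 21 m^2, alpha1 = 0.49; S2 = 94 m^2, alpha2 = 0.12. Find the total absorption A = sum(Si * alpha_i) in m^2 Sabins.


21 * 0.49 = 10.29
94 * 0.12 = 11.28
A_total = 10.29 + 11.28 = 21.57 m^2


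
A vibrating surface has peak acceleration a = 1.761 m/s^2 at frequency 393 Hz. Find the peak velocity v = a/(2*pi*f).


omega = 2*pi*f = 2*pi*393 = 2469.29 rad/s
v = a / omega = 1.761 / 2469.29 = 0.00071316 m/s


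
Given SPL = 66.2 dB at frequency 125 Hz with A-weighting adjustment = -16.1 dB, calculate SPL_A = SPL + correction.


A-weighting table: 125 Hz -> -16.1 dB correction
SPL_A = SPL + correction = 66.2 + (-16.1) = 50.1 dBA


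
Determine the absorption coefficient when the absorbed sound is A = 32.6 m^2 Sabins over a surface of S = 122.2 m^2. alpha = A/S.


Absorption coefficient = absorbed power / incident power
alpha = A / S = 32.6 / 122.2 = 0.26678


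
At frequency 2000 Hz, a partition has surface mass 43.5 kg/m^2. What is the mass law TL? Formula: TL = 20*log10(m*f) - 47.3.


m * f = 43.5 * 2000 = 87000
20*log10(87000) = 98.7904 dB
TL = 98.7904 - 47.3 = 51.49 dB


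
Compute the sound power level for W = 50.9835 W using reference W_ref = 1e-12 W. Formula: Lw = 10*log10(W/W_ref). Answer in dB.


W / W_ref = 50.9835 / 1e-12 = 5.09835e+13
Lw = 10 * log10(5.09835e+13) = 137.07 dB


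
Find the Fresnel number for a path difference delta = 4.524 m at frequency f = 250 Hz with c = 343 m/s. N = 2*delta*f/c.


N = 2*delta*f/c = 2*delta/lambda, where lambda = c/f
lambda = 343 / 250 = 1.372 m
N = 2 * 4.524 / 1.372 = 6.5948


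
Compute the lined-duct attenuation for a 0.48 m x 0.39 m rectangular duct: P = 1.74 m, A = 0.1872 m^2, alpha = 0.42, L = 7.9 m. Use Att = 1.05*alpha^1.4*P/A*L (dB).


alpha^1.4 = 0.42^1.4 = 0.296858
Attenuation rate = 1.05 * alpha^1.4 * P / A
= 1.05 * 0.296858 * 1.74 / 0.1872 = 2.89722 dB/m
Total Att = 2.89722 * 7.9 = 22.888 dB


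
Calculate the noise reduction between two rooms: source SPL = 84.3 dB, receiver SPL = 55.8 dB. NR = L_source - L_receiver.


NR = L_source - L_receiver (difference between source and receiving room levels)
NR = 84.3 - 55.8 = 28.5 dB


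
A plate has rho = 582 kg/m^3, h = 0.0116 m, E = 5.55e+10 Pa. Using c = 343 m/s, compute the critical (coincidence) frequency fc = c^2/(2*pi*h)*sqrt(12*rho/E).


12*rho/E = 12*582/5.55e+10 = 1.25838e-07
sqrt(12*rho/E) = sqrt(1.25838e-07) = 0.000354737
c^2/(2*pi*h) = 343^2/(2*pi*0.0116) = 1.61417e+06
fc = 1.61417e+06 * 0.000354737 = 572.61 Hz


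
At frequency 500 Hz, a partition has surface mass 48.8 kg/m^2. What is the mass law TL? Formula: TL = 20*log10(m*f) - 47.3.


m * f = 48.8 * 500 = 24400
20*log10(24400) = 87.7478 dB
TL = 87.7478 - 47.3 = 40.448 dB


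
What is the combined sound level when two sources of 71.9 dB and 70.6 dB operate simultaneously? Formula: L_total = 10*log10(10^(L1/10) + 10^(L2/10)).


10^(71.9/10) = 1.54882e+07
10^(70.6/10) = 1.14815e+07
Sum = 1.54882e+07 + 1.14815e+07 = 2.69697e+07
L_total = 10*log10(2.69697e+07) = 74.309 dB


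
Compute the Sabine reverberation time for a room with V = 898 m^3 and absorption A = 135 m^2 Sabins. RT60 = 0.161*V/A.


RT60 = 0.161 * 898 / 135 = 1.0709 s


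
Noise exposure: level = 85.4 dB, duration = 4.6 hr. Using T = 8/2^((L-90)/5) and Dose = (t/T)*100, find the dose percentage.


T_allowed = 8 / 2^((85.4 - 90)/5) = 15.1369 hr
Dose = 4.6 / 15.1369 * 100 = 30.389 %


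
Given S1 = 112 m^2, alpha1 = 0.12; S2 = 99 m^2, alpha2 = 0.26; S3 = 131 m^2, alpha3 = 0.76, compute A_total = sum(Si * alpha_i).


112 * 0.12 = 13.44
99 * 0.26 = 25.74
131 * 0.76 = 99.56
A_total = 13.44 + 25.74 + 99.56 = 138.74 m^2


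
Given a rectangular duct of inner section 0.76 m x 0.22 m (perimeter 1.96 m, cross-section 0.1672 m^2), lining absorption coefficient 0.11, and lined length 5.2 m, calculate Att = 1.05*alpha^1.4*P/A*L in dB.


alpha^1.4 = 0.11^1.4 = 0.0454935
Attenuation rate = 1.05 * alpha^1.4 * P / A
= 1.05 * 0.0454935 * 1.96 / 0.1672 = 0.559962 dB/m
Total Att = 0.559962 * 5.2 = 2.9118 dB


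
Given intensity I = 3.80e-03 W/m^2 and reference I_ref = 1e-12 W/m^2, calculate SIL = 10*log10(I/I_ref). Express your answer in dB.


I / I_ref = 3.80e-03 / 1e-12 = 3.8e+09
SIL = 10 * log10(3.8e+09) = 95.798 dB


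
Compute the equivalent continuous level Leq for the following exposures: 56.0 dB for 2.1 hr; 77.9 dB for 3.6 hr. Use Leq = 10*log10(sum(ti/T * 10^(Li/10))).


T_total = 2.1 + 3.6 = 5.7 hr
(2.1/5.7) * 10^(56.0/10) = 146671
(3.6/5.7) * 10^(77.9/10) = 3.89428e+07
Sum = 146671 + 3.89428e+07 = 3.90895e+07
Leq = 10*log10(3.90895e+07) = 75.921 dB


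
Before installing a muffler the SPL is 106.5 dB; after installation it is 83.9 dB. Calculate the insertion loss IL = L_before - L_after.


Insertion loss = SPL without muffler - SPL with muffler
IL = 106.5 - 83.9 = 22.6 dB


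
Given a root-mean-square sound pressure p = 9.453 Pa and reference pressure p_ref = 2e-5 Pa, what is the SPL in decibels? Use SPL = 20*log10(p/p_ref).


p / p_ref = 9.453 / 2e-5 = 472650
SPL = 20 * log10(472650) = 113.49 dB


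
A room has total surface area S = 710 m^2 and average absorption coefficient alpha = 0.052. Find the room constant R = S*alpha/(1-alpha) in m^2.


R = 710 * 0.052 / (1 - 0.052) = 38.945 m^2


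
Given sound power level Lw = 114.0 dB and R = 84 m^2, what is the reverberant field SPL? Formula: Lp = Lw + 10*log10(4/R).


4/R = 4/84 = 0.047619
Lp = 114.0 + 10*log10(0.047619) = 100.78 dB


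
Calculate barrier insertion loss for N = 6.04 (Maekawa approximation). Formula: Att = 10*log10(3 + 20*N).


3 + 20*N = 3 + 20*6.04 = 123.8
Att = 10*log10(123.8) = 20.927 dB


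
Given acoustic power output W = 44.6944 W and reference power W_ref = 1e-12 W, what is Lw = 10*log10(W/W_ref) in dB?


W / W_ref = 44.6944 / 1e-12 = 4.46944e+13
Lw = 10 * log10(4.46944e+13) = 136.5 dB


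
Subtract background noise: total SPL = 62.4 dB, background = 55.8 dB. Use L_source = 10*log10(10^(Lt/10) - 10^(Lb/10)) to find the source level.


10^(62.4/10) = 1.7378e+06
10^(55.8/10) = 380189
Difference = 1.7378e+06 - 380189 = 1.35761e+06
L_source = 10*log10(1.35761e+06) = 61.328 dB


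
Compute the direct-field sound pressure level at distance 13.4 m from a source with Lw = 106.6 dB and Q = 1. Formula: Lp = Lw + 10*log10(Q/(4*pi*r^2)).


4*pi*r^2 = 4*pi*13.4^2 = 2256.42 m^2
Q / (4*pi*r^2) = 1 / 2256.42 = 0.00044318
Lp = 106.6 + 10*log10(0.00044318) = 73.066 dB


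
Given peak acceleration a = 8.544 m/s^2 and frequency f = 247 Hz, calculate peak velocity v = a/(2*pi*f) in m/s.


omega = 2*pi*f = 2*pi*247 = 1551.95 rad/s
v = a / omega = 8.544 / 1551.95 = 0.0055053 m/s


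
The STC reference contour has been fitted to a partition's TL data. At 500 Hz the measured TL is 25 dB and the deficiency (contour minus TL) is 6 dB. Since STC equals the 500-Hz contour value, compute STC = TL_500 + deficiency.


By ASTM E413, STC = value of the fitted reference contour at 500 Hz.
Contour value at 500 Hz = TL_500 + deficiency = 25 + 6 = 31
STC = 31


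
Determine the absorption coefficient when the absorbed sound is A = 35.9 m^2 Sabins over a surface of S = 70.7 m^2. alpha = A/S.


Absorption coefficient = absorbed power / incident power
alpha = A / S = 35.9 / 70.7 = 0.50778


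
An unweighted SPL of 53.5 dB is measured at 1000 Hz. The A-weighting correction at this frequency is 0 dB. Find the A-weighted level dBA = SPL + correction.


A-weighting table: 1000 Hz -> 0 dB correction
SPL_A = SPL + correction = 53.5 + (0) = 53.5 dBA


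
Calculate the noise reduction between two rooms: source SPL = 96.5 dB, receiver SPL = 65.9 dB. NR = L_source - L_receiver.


NR = L_source - L_receiver (difference between source and receiving room levels)
NR = 96.5 - 65.9 = 30.6 dB


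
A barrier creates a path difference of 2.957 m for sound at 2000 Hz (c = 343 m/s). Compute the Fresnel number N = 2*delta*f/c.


N = 2*delta*f/c = 2*delta/lambda, where lambda = c/f
lambda = 343 / 2000 = 0.1715 m
N = 2 * 2.957 / 0.1715 = 34.484


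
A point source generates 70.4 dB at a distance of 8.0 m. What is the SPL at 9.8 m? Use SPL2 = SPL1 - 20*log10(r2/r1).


r2/r1 = 9.8/8.0 = 1.225
Correction = 20*log10(1.225) = 1.76272 dB
SPL2 = 70.4 - 1.76272 = 68.637 dB


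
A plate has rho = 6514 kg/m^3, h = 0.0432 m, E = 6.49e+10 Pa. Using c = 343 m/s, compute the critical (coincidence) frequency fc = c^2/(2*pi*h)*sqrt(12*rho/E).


12*rho/E = 12*6514/6.49e+10 = 1.20444e-06
sqrt(12*rho/E) = sqrt(1.20444e-06) = 0.00109747
c^2/(2*pi*h) = 343^2/(2*pi*0.0432) = 433436
fc = 433436 * 0.00109747 = 475.68 Hz


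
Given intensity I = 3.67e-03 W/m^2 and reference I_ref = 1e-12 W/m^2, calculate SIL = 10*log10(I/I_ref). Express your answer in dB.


I / I_ref = 3.67e-03 / 1e-12 = 3.67e+09
SIL = 10 * log10(3.67e+09) = 95.647 dB


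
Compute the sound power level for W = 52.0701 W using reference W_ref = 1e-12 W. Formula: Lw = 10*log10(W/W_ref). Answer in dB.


W / W_ref = 52.0701 / 1e-12 = 5.20701e+13
Lw = 10 * log10(5.20701e+13) = 137.17 dB


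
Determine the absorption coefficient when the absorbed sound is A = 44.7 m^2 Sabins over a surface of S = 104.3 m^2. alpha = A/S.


Absorption coefficient = absorbed power / incident power
alpha = A / S = 44.7 / 104.3 = 0.42857


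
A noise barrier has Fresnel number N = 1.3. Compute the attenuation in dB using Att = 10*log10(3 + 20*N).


3 + 20*N = 3 + 20*1.3 = 29
Att = 10*log10(29) = 14.624 dB


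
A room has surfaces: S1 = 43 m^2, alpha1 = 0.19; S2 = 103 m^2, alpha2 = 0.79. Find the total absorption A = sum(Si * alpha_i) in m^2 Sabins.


43 * 0.19 = 8.17
103 * 0.79 = 81.37
A_total = 8.17 + 81.37 = 89.54 m^2


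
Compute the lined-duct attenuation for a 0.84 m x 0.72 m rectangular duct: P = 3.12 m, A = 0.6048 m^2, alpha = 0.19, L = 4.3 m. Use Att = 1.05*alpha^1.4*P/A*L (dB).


alpha^1.4 = 0.19^1.4 = 0.0977811
Attenuation rate = 1.05 * alpha^1.4 * P / A
= 1.05 * 0.0977811 * 3.12 / 0.6048 = 0.529648 dB/m
Total Att = 0.529648 * 4.3 = 2.2775 dB


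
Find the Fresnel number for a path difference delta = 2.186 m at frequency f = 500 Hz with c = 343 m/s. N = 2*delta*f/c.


N = 2*delta*f/c = 2*delta/lambda, where lambda = c/f
lambda = 343 / 500 = 0.686 m
N = 2 * 2.186 / 0.686 = 6.3732


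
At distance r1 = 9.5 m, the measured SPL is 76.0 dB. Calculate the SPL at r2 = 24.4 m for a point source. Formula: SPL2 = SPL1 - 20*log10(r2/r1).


r2/r1 = 24.4/9.5 = 2.56842
Correction = 20*log10(2.56842) = 8.19332 dB
SPL2 = 76.0 - 8.19332 = 67.807 dB


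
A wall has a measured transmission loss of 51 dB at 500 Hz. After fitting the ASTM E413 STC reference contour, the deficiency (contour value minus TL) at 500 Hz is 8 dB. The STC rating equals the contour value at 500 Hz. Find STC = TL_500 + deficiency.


By ASTM E413, STC = value of the fitted reference contour at 500 Hz.
Contour value at 500 Hz = TL_500 + deficiency = 51 + 8 = 59
STC = 59


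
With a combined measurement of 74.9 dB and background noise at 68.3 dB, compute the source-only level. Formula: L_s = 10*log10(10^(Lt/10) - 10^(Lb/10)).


10^(74.9/10) = 3.0903e+07
10^(68.3/10) = 6.76083e+06
Difference = 3.0903e+07 - 6.76083e+06 = 2.41422e+07
L_source = 10*log10(2.41422e+07) = 73.828 dB


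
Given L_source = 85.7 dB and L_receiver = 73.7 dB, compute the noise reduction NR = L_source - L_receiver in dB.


NR = L_source - L_receiver (difference between source and receiving room levels)
NR = 85.7 - 73.7 = 12 dB


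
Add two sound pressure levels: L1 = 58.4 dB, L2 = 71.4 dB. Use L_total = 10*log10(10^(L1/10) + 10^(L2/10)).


10^(58.4/10) = 691831
10^(71.4/10) = 1.38038e+07
Sum = 691831 + 1.38038e+07 = 1.44956e+07
L_total = 10*log10(1.44956e+07) = 71.612 dB


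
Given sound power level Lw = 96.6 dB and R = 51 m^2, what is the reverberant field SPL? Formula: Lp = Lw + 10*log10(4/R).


4/R = 4/51 = 0.0784314
Lp = 96.6 + 10*log10(0.0784314) = 85.545 dB


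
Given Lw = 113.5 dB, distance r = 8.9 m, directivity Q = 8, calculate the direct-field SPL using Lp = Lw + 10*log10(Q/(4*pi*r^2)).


4*pi*r^2 = 4*pi*8.9^2 = 995.382 m^2
Q / (4*pi*r^2) = 8 / 995.382 = 0.00803712
Lp = 113.5 + 10*log10(0.00803712) = 92.551 dB


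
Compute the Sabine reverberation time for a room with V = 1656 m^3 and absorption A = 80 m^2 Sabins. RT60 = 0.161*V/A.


RT60 = 0.161 * 1656 / 80 = 3.3327 s


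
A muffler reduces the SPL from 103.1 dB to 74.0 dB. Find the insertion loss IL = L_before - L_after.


Insertion loss = SPL without muffler - SPL with muffler
IL = 103.1 - 74.0 = 29.1 dB


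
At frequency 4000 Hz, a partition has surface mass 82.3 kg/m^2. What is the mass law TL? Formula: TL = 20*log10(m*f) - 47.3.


m * f = 82.3 * 4000 = 329200
20*log10(329200) = 110.349 dB
TL = 110.349 - 47.3 = 63.049 dB


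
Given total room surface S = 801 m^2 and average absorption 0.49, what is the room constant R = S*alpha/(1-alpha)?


R = 801 * 0.49 / (1 - 0.49) = 769.59 m^2


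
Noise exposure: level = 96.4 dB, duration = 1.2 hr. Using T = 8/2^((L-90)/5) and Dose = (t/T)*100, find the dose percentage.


T_allowed = 8 / 2^((96.4 - 90)/5) = 3.29436 hr
Dose = 1.2 / 3.29436 * 100 = 36.426 %


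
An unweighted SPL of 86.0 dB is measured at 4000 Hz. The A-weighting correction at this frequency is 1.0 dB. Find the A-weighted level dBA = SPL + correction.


A-weighting table: 4000 Hz -> 1.0 dB correction
SPL_A = SPL + correction = 86.0 + (1.0) = 87 dBA


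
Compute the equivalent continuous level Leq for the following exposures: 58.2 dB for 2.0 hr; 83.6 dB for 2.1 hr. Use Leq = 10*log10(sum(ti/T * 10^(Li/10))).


T_total = 2.0 + 2.1 = 4.1 hr
(2.0/4.1) * 10^(58.2/10) = 322289
(2.1/4.1) * 10^(83.6/10) = 1.17337e+08
Sum = 322289 + 1.17337e+08 = 1.17659e+08
Leq = 10*log10(1.17659e+08) = 80.706 dB


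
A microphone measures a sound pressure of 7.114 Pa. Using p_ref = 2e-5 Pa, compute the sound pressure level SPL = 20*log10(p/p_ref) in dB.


p / p_ref = 7.114 / 2e-5 = 355700
SPL = 20 * log10(355700) = 111.02 dB


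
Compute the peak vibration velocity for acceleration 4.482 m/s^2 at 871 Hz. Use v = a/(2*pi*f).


omega = 2*pi*f = 2*pi*871 = 5472.65 rad/s
v = a / omega = 4.482 / 5472.65 = 0.00081898 m/s


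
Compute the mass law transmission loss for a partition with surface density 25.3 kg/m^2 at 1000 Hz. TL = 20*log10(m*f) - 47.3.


m * f = 25.3 * 1000 = 25300
20*log10(25300) = 88.0624 dB
TL = 88.0624 - 47.3 = 40.762 dB


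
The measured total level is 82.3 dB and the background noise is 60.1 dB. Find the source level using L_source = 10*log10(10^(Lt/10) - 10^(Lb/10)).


10^(82.3/10) = 1.69824e+08
10^(60.1/10) = 1.02329e+06
Difference = 1.69824e+08 - 1.02329e+06 = 1.68801e+08
L_source = 10*log10(1.68801e+08) = 82.274 dB


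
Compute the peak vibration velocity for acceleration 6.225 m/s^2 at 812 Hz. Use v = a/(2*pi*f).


omega = 2*pi*f = 2*pi*812 = 5101.95 rad/s
v = a / omega = 6.225 / 5101.95 = 0.0012201 m/s


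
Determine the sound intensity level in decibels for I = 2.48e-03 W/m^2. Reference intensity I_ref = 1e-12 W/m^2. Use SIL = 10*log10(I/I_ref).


I / I_ref = 2.48e-03 / 1e-12 = 2.48e+09
SIL = 10 * log10(2.48e+09) = 93.945 dB


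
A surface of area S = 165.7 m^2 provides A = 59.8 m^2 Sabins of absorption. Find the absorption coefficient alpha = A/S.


Absorption coefficient = absorbed power / incident power
alpha = A / S = 59.8 / 165.7 = 0.36089


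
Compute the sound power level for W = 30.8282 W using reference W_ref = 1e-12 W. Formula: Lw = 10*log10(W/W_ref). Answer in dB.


W / W_ref = 30.8282 / 1e-12 = 3.08282e+13
Lw = 10 * log10(3.08282e+13) = 134.89 dB


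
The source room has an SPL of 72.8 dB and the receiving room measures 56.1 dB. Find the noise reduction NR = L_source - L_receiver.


NR = L_source - L_receiver (difference between source and receiving room levels)
NR = 72.8 - 56.1 = 16.7 dB


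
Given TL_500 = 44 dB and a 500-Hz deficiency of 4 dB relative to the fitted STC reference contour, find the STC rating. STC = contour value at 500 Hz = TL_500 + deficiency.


By ASTM E413, STC = value of the fitted reference contour at 500 Hz.
Contour value at 500 Hz = TL_500 + deficiency = 44 + 4 = 48
STC = 48


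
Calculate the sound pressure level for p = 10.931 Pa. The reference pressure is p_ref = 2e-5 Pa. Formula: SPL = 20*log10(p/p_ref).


p / p_ref = 10.931 / 2e-5 = 546550
SPL = 20 * log10(546550) = 114.75 dB


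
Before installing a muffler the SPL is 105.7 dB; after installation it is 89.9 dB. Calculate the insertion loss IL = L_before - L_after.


Insertion loss = SPL without muffler - SPL with muffler
IL = 105.7 - 89.9 = 15.8 dB


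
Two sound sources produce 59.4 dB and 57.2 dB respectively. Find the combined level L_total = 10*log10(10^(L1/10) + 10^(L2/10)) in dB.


10^(59.4/10) = 870964
10^(57.2/10) = 524807
Sum = 870964 + 524807 = 1.39577e+06
L_total = 10*log10(1.39577e+06) = 61.448 dB


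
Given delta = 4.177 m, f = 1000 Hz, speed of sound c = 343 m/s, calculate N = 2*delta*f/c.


N = 2*delta*f/c = 2*delta/lambda, where lambda = c/f
lambda = 343 / 1000 = 0.343 m
N = 2 * 4.177 / 0.343 = 24.356


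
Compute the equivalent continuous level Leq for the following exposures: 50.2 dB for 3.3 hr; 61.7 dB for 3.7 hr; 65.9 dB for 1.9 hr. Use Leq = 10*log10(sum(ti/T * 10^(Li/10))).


T_total = 3.3 + 3.7 + 1.9 = 8.9 hr
(3.3/8.9) * 10^(50.2/10) = 38826.1
(3.7/8.9) * 10^(61.7/10) = 614910
(1.9/8.9) * 10^(65.9/10) = 830546
Sum = 38826.1 + 614910 + 830546 = 1.48428e+06
Leq = 10*log10(1.48428e+06) = 61.715 dB
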